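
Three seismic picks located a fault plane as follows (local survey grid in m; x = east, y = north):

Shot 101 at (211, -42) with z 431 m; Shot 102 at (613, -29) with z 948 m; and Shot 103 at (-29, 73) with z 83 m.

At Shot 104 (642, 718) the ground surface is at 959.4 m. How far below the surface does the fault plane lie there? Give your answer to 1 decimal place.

213.2 m

Two edge vectors: Shot 101→Shot 102 = (402, 13, 517), Shot 101→Shot 103 = (-240, 115, -348).
Normal n = (Shot 101→Shot 102) × (Shot 101→Shot 103) = (-63979, 15816, 49350).
So ∂z/∂x = −n_x/n_z = 1.29643 and ∂z/∂y = −n_y/n_z = −0.32049.
Intercept c from Shot 101: 431 − 273.55 − 13.46 = 143.99.
At (642, 718): z_contact = 832.31 − 230.11 + 143.99 = 746.19 m.
Depth below ground = 959.4 − 746.19 = 213.2 m.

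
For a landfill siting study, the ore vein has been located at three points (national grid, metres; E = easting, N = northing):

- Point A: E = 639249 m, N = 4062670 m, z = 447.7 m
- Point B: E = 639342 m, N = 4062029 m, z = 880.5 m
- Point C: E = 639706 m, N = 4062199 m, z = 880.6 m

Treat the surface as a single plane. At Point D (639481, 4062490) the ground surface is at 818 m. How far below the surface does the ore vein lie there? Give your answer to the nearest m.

188 m

Two edge vectors: Point A→Point B = (93, -641, 432.8), Point A→Point C = (457, -471, 432.9).
Normal n = (Point A→Point B) × (Point A→Point C) = (-73640.1, 157529.9, 249134).
So ∂z/∂E = −n_x/n_z = 0.29558430 and ∂z/∂N = −n_y/n_z = −0.63230992.
Intercept c from Point A: 447.7 − 188951.97 + 2568866.55 = 2380362.28.
At (639481, 4062490): z_contact = 189020.5 − 2568752.7 + 2380362.28 = 630.1 m.
Depth below ground = 818 − 630.1 = 188 m.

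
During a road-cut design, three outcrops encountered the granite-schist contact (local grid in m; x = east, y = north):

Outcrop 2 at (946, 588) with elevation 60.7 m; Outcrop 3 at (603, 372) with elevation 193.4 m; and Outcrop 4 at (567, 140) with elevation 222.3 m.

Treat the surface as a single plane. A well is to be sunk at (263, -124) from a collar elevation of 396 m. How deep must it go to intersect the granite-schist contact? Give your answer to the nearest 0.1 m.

Let the plane be z = a·x + b·y + c.
Outcrop 3−Outcrop 2: −343a − 216b = 132.7;  Outcrop 4−Outcrop 2: −379a − 448b = 161.6.
Solving gives a = −0.34184, b = −0.07153.
Then c = 60.7 − a·946 − b·588 = 426.14.
At (263, -124): z_contact = −89.90 + 8.87 + 426.14 = 345.10 m.
Depth below ground = 396 − 345.10 = 50.9 m.

50.9 m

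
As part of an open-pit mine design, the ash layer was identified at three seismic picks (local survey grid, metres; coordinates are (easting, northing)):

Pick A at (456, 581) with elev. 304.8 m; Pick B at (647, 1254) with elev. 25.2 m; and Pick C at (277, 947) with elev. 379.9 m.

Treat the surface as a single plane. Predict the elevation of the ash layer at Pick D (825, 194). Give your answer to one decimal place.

Let the plane be z = a·E + b·N + c.
Pick B−Pick A: 191a + 673b = −279.6;  Pick C−Pick A: −179a + 366b = 75.1.
Solving gives a = −0.803034, b = −0.187549.
Then c = 304.8 − a·456 − b·581 = 779.95.
At (825, 194): z = −662.5 − 36.4 + 779.95 = 81.1 m.

81.1 m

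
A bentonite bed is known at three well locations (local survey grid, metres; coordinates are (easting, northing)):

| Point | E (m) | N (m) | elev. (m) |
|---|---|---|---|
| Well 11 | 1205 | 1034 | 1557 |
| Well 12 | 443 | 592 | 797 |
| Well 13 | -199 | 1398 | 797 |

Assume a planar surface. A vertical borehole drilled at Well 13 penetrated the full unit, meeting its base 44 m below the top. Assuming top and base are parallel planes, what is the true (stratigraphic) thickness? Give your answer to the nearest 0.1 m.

Let the plane be z = a·E + b·N + c.
Well 12−Well 11: −762a − 442b = −760;  Well 13−Well 11: −1404a + 364b = −760.
Solving gives a = 0.68219, b = 0.54338.
|∇z| = √(a²+b²) = 0.87215, so dip δ = arctan(0.87215) = 41.09°.
True thickness = vertical thickness × cos δ = 44 × cos 41.09° = 33.2 m.

33.2 m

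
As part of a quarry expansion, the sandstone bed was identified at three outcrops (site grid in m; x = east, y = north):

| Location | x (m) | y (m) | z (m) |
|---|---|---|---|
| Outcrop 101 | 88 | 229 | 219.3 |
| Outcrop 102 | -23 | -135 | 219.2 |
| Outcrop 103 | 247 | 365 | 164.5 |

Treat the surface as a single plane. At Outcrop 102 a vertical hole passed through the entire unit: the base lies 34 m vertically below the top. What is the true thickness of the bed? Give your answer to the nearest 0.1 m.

Let the plane be z = a·x + b·y + c.
Outcrop 102−Outcrop 101: −111a − 364b = −0.1;  Outcrop 103−Outcrop 101: 159a + 136b = −54.8.
Solving gives a = −0.46659, b = 0.14256.
|∇z| = √(a²+b²) = 0.48788, so dip δ = arctan(0.48788) = 26.01°.
True thickness = vertical thickness × cos δ = 34 × cos 26.01° = 30.6 m.

30.6 m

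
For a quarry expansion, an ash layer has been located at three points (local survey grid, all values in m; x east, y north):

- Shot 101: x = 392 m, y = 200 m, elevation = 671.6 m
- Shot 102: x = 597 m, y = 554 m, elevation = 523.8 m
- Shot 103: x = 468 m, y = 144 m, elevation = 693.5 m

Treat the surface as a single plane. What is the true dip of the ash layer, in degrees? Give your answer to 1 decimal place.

Let the plane be z = a·x + b·y + c.
Shot 102−Shot 101: 205a + 354b = −147.8;  Shot 103−Shot 101: 76a − 56b = 21.9.
Solving gives a = −0.01366, b = −0.40961.
Gradient magnitude |∇z| = √(a² + b²) = √(0.00019 + 0.16778) = 0.40983.
True dip = arctan(0.40983) = 22.3°, dipping toward N (azimuth ≈ 002°).

22.3°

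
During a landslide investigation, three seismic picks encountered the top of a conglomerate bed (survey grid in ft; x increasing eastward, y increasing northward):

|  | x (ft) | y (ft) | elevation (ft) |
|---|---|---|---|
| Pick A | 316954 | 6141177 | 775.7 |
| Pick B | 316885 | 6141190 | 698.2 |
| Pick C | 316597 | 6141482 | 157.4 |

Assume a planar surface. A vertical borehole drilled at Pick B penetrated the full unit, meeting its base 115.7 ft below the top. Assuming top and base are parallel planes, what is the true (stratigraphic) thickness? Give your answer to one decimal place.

69.9 ft

Let the plane be z = a·x + b·y + c.
Pick B−Pick A: −69a + 13b = −77.5;  Pick C−Pick A: −357a + 305b = −618.3.
Solving gives a = 0.95096, b = −0.91412.
|∇z| = √(a²+b²) = 1.31907, so dip δ = arctan(1.31907) = 52.83°.
True thickness = vertical thickness × cos δ = 115.7 × cos 52.83° = 69.9 ft.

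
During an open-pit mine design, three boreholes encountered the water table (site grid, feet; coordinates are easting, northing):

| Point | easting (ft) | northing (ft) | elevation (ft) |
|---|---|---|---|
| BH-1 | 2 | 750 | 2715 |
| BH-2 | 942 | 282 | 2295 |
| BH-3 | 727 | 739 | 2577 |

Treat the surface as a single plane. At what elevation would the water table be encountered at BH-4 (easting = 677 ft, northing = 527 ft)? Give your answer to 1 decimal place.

2473.5 ft

Two edge vectors: BH-1→BH-2 = (940, -468, -420), BH-1→BH-3 = (725, -11, -138).
Normal n = (BH-1→BH-2) × (BH-1→BH-3) = (59964, -174780, 328960).
So ∂z/∂easting = −n_x/n_z = −0.18228 and ∂z/∂northing = −n_y/n_z = 0.53131.
Intercept c from BH-1: 2715 + 0.36 − 398.48 = 2316.88.
At (677, 527): z = −123.4 + 280.0 + 2316.88 = 2473.5 ft.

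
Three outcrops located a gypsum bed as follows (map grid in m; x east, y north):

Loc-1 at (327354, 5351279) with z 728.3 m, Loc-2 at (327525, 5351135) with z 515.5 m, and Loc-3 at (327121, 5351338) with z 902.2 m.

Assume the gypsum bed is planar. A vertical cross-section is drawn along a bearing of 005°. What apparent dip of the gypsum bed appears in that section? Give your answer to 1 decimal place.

Let the plane be z = a·x + b·y + c.
Loc-2−Loc-1: 171a − 144b = −212.8;  Loc-3−Loc-1: −233a + 59b = 173.9.
Solving gives a = −0.53217, b = 0.84582.
Unit vector along 005° is (sin 5°, cos 5°) = (0.0872, 0.9962).
Slope in that direction = a·(0.0872) + b·(0.9962) = 0.79622.
Apparent dip = arctan|0.79622| = 38.5° (true dip is 45.0°, so apparent ≤ true as expected).

38.5°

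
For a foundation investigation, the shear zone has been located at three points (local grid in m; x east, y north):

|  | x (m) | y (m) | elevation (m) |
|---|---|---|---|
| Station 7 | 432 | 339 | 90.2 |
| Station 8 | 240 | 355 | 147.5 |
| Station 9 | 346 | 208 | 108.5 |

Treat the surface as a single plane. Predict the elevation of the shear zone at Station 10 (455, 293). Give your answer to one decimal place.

Two edge vectors: Station 7→Station 8 = (-192, 16, 57.3), Station 7→Station 9 = (-86, -131, 18.3).
Normal n = (Station 7→Station 8) × (Station 7→Station 9) = (7799.1, -1414.2, 26528).
So ∂z/∂x = −n_x/n_z = −0.29400 and ∂z/∂y = −n_y/n_z = 0.05331.
Intercept c from Station 7: 90.2 + 127.01 − 18.07 = 199.13.
At (455, 293): z = −133.8 + 15.6 + 199.13 = 81.0 m.

81.0 m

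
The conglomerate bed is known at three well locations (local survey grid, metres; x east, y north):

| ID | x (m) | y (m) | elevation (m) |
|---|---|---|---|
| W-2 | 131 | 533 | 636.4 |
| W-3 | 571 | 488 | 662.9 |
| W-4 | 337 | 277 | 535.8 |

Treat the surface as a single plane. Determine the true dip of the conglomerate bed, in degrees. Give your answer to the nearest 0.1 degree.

Two edge vectors: W-2→W-3 = (440, -45, 26.5), W-2→W-4 = (206, -256, -100.6).
Normal n = (W-2→W-3) × (W-2→W-4) = (11311, 49723, -103370).
So ∂z/∂x = −n_x/n_z = 0.10942 and ∂z/∂y = −n_y/n_z = 0.48102.
Gradient magnitude |∇z| = √(a² + b²) = √(0.01197 + 0.23138) = 0.49331.
True dip = arctan(0.49331) = 26.3°, dipping toward SSW (azimuth ≈ 193°).

26.3°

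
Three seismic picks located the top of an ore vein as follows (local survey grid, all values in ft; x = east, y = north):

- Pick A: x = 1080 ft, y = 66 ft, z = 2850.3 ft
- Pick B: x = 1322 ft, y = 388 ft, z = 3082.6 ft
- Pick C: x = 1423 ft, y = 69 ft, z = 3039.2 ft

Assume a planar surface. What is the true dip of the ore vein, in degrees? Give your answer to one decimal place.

Let the plane be z = a·x + b·y + c.
Pick B−Pick A: 242a + 322b = 232.3;  Pick C−Pick A: 343a + 3b = 188.9.
Solving gives a = 0.54802, b = 0.30956.
Gradient magnitude |∇z| = √(a² + b²) = √(0.30033 + 0.09583) = 0.62941.
True dip = arctan(0.62941) = 32.2°, dipping toward WSW (azimuth ≈ 241°).

32.2°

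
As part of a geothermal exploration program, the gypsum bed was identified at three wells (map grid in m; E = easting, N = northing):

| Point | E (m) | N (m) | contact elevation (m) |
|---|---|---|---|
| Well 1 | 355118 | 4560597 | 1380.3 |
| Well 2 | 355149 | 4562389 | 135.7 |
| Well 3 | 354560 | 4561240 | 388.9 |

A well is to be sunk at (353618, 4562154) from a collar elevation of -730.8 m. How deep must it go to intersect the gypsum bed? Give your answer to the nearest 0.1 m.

432.0 m

Let the plane be z = a·E + b·N + c.
Well 2−Well 1: 31a + 1792b = −1244.6;  Well 3−Well 1: −558a + 643b = −991.4.
Solving gives a = 0.957290593, b = −0.711091523.
Then c = 1380.3 − a·355118 − b·4560597 = 2904431.04.
At (353618, 4562154): z_contact = 338515.18 − 3244109.03 + 2904431.04 = -1162.81 m.
Depth below ground = -730.8 − (-1162.81) = 432.0 m.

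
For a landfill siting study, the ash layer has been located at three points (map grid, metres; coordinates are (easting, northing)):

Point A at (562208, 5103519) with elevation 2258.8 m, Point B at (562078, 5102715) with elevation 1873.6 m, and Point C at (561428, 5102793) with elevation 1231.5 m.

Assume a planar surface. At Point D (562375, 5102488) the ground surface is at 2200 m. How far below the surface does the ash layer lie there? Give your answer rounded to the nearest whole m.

Two edge vectors: Point A→Point B = (-130, -804, -385.2), Point A→Point C = (-780, -726, -1027.3).
Normal n = (Point A→Point B) × (Point A→Point C) = (546294, 166907, -532740).
So ∂z/∂E = −n_x/n_z = 1.02544205 and ∂z/∂N = −n_y/n_z = 0.31329917.
Intercept c from Point A: 2258.8 − 576511.73 − 1598928.27 = −2173181.19.
At (562375, 5102488): z_contact = 576683.0 + 1598605.3 − 2173181.19 = 2107.0 m.
Depth below ground = 2200 − 2107.0 = 93 m.

93 m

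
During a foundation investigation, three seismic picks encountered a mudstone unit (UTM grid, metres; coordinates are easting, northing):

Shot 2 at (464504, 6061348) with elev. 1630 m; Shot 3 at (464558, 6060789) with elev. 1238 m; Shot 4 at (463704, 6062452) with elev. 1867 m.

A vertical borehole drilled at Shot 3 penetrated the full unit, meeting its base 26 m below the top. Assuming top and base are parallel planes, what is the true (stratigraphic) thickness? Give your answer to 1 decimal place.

Let the plane be z = a·easting + b·northing + c.
Shot 3−Shot 2: 54a − 559b = −392;  Shot 4−Shot 2: −800a + 1104b = 237.
Solving gives a = 0.77476, b = 0.77609.
|∇z| = √(a²+b²) = 1.09662, so dip δ = arctan(1.09662) = 47.64°.
True thickness = vertical thickness × cos δ = 26 × cos 47.64° = 17.5 m.

17.5 m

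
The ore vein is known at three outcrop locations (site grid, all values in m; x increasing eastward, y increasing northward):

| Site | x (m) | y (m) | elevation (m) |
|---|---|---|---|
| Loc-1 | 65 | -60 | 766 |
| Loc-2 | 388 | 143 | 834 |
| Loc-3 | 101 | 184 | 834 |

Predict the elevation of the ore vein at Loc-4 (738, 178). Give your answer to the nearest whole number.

857 m

Let the plane be z = a·x + b·y + c.
Loc-2−Loc-1: 323a + 203b = 68;  Loc-3−Loc-1: 36a + 244b = 68.
Solving gives a = 0.03899, b = 0.27294.
Then c = 766 − a·65 − b·-60 = 779.84.
At (738, 178): z = 28.8 + 48.6 + 779.84 = 857.2 m.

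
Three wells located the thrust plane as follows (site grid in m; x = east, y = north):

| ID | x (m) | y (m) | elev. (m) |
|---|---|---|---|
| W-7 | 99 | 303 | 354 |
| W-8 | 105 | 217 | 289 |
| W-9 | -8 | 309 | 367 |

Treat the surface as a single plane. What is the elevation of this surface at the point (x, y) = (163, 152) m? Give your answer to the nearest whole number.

236 m

Two edge vectors: W-7→W-8 = (6, -86, -65), W-7→W-9 = (-107, 6, 13).
Normal n = (W-7→W-8) × (W-7→W-9) = (-728, 6877, -9166).
So ∂z/∂x = −n_x/n_z = −0.07942 and ∂z/∂y = −n_y/n_z = 0.75027.
Intercept c from W-7: 354 + 7.86 − 227.33 = 134.53.
At (163, 152): z = −12.9 + 114.0 + 134.53 = 235.6 m.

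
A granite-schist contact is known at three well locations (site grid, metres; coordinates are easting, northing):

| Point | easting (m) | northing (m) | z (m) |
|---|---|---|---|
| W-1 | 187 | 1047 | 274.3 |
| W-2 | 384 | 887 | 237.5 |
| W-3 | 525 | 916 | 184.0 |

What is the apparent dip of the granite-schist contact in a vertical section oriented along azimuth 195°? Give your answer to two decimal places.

Let the plane be z = a·easting + b·northing + c.
W-2−W-1: 197a − 160b = −36.8;  W-3−W-1: 338a − 131b = −90.3.
Solving gives a = −0.34051, b = −0.18925.
Unit vector along 195° is (sin 195°, cos 195°) = (-0.2588, -0.9659).
Slope in that direction = a·(-0.2588) + b·(-0.9659) = 0.27093.
Apparent dip = arctan|0.27093| = 15.16° (true dip is 21.3°, so apparent ≤ true as expected).

15.16°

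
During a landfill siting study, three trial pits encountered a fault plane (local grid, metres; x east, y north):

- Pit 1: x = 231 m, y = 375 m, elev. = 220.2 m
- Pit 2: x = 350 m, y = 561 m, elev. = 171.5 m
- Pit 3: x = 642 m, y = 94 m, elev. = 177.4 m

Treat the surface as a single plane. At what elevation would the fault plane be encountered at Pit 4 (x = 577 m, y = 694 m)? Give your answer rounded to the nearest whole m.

Two edge vectors: Pit 1→Pit 2 = (119, 186, -48.7), Pit 1→Pit 3 = (411, -281, -42.8).
Normal n = (Pit 1→Pit 2) × (Pit 1→Pit 3) = (-21645.5, -14922.5, -109885).
So ∂z/∂x = −n_x/n_z = −0.19698 and ∂z/∂y = −n_y/n_z = −0.13580.
Intercept c from Pit 1: 220.2 + 45.50 + 50.93 = 316.63.
At (577, 694): z = −113.7 − 94.2 + 316.63 = 108.7 m.

109 m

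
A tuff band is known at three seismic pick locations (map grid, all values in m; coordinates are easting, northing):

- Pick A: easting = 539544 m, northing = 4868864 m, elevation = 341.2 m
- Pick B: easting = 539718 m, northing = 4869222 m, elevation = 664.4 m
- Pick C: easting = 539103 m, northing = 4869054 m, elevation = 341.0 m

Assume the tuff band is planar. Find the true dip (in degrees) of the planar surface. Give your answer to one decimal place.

39.1°

Let the plane be z = a·easting + b·northing + c.
Pick B−Pick A: 174a + 358b = 323.2;  Pick C−Pick A: −441a + 190b = −0.2.
Solving gives a = 0.32199, b = 0.74630.
Gradient magnitude |∇z| = √(a² + b²) = √(0.10368 + 0.55696) = 0.81279.
True dip = arctan(0.81279) = 39.1°, dipping toward SSW (azimuth ≈ 203°).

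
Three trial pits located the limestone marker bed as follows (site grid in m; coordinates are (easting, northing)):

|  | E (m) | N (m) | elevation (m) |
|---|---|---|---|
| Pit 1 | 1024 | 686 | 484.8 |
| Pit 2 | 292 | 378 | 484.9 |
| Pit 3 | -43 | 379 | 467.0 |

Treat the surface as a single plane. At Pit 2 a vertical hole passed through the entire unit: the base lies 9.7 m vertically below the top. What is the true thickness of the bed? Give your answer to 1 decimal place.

9.6 m

Let the plane be z = a·E + b·N + c.
Pit 2−Pit 1: −732a − 308b = 0.1;  Pit 3−Pit 1: −1067a − 307b = −17.8.
Solving gives a = 0.05306, b = −0.12642.
|∇z| = √(a²+b²) = 0.13710, so dip δ = arctan(0.13710) = 7.81°.
True thickness = vertical thickness × cos δ = 9.7 × cos 7.81° = 9.6 m.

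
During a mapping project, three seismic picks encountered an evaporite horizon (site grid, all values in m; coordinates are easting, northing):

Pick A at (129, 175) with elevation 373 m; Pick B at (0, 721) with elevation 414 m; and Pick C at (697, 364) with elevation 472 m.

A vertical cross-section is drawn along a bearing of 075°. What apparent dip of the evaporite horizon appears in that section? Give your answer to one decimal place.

Let the plane be z = a·easting + b·northing + c.
Pick B−Pick A: −129a + 546b = 41;  Pick C−Pick A: 568a + 189b = 99.
Solving gives a = 0.13843, b = 0.10780.
Unit vector along 075° is (sin 75°, cos 75°) = (0.9659, 0.2588).
Slope in that direction = a·(0.9659) + b·(0.2588) = 0.16161.
Apparent dip = arctan|0.16161| = 9.2° (true dip is 10.0°, so apparent ≤ true as expected).

9.2°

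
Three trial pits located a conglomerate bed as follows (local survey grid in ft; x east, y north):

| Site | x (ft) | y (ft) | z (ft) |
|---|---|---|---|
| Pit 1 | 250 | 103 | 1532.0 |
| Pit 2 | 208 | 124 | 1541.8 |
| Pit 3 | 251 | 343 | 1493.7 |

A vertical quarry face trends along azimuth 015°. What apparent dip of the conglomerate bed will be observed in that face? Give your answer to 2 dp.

Let the plane be z = a·x + b·y + c.
Pit 2−Pit 1: −42a + 21b = 9.8;  Pit 3−Pit 1: 1a + 240b = −38.3.
Solving gives a = −0.31247, b = −0.15828.
Unit vector along 015° is (sin 15°, cos 15°) = (0.2588, 0.9659).
Slope in that direction = a·(0.2588) + b·(0.9659) = −0.23376.
Apparent dip = arctan|0.23376| = 13.16° (true dip is 19.3°, so apparent ≤ true as expected).

13.16°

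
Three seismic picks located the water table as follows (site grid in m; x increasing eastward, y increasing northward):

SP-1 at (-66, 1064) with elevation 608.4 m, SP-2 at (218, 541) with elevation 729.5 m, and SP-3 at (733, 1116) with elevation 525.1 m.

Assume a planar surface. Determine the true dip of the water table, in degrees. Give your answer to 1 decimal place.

Two edge vectors: SP-1→SP-2 = (284, -523, 121.1), SP-1→SP-3 = (799, 52, -83.3).
Normal n = (SP-1→SP-2) × (SP-1→SP-3) = (37268.7, 120416.1, 432645).
So ∂z/∂x = −n_x/n_z = −0.08614 and ∂z/∂y = −n_y/n_z = −0.27833.
Gradient magnitude |∇z| = √(a² + b²) = √(0.00742 + 0.07747) = 0.29135.
True dip = arctan(0.29135) = 16.2°, dipping toward NNE (azimuth ≈ 017°).

16.2°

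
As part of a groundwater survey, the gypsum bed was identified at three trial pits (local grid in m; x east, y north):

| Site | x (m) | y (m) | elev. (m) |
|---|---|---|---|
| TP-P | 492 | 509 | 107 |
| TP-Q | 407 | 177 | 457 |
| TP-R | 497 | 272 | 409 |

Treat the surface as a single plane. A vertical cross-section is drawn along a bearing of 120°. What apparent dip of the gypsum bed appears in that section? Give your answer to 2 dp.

52.78°

Let the plane be z = a·x + b·y + c.
TP-Q−TP-P: −85a − 332b = 350;  TP-R−TP-P: 5a − 237b = 302.
Solving gives a = 0.79404, b = −1.25751.
Unit vector along 120° is (sin 120°, cos 120°) = (0.8660, -0.5000).
Slope in that direction = a·(0.8660) + b·(-0.5000) = 1.31641.
Apparent dip = arctan|1.31641| = 52.78° (true dip is 56.1°, so apparent ≤ true as expected).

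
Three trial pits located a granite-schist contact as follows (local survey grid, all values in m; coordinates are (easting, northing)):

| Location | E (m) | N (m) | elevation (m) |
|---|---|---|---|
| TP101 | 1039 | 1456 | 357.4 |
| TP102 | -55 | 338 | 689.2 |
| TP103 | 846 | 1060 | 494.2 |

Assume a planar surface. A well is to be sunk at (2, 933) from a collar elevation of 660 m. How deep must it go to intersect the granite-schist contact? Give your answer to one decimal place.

199.4 m

Two edge vectors: TP101→TP102 = (-1094, -1118, 331.8), TP101→TP103 = (-193, -396, 136.8).
Normal n = (TP101→TP102) × (TP101→TP103) = (-21549.6, 85621.8, 217450).
So ∂z/∂E = −n_x/n_z = 0.099101 and ∂z/∂N = −n_y/n_z = −0.393754.
Intercept c from TP101: 357.4 − 102.97 + 573.31 = 827.74.
At (2, 933): z_contact = 0.20 − 367.37 + 827.74 = 460.57 m.
Depth below ground = 660 − 460.57 = 199.4 m.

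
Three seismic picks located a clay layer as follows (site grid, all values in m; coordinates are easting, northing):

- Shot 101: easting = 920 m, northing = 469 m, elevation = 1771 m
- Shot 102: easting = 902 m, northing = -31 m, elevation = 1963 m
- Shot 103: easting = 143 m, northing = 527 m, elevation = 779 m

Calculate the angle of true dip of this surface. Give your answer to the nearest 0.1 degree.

52.8°

Let the plane be z = a·easting + b·northing + c.
Shot 102−Shot 101: −18a − 500b = 192;  Shot 103−Shot 101: −777a + 58b = −992.
Solving gives a = 1.24470, b = −0.42881.
Gradient magnitude |∇z| = √(a² + b²) = √(1.54927 + 0.18388) = 1.31649.
True dip = arctan(1.31649) = 52.8°, dipping toward WNW (azimuth ≈ 289°).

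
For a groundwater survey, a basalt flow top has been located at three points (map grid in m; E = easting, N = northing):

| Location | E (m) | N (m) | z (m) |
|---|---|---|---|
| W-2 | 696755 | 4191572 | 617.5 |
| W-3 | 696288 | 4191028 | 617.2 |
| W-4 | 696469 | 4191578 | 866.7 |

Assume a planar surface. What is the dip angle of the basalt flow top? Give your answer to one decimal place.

Two edge vectors: W-2→W-3 = (-467, -544, -0.3), W-2→W-4 = (-286, 6, 249.2).
Normal n = (W-2→W-3) × (W-2→W-4) = (-135563, 116462.2, -158386).
So ∂z/∂E = −n_x/n_z = −0.85590 and ∂z/∂N = −n_y/n_z = 0.73531.
Gradient magnitude |∇z| = √(a² + b²) = √(0.73257 + 0.54068) = 1.12838.
True dip = arctan(1.12838) = 48.5°, dipping toward SE (azimuth ≈ 131°).

48.5°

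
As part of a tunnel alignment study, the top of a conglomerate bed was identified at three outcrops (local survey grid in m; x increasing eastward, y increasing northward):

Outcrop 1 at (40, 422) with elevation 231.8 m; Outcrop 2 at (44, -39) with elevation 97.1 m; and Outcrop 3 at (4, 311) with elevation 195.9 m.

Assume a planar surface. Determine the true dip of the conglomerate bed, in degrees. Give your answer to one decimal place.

17.1°

Two edge vectors: Outcrop 1→Outcrop 2 = (4, -461, -134.7), Outcrop 1→Outcrop 3 = (-36, -111, -35.9).
Normal n = (Outcrop 1→Outcrop 2) × (Outcrop 1→Outcrop 3) = (1598.2, 4992.8, -17040).
So ∂z/∂x = −n_x/n_z = 0.09379 and ∂z/∂y = −n_y/n_z = 0.29300.
Gradient magnitude |∇z| = √(a² + b²) = √(0.00880 + 0.08585) = 0.30765.
True dip = arctan(0.30765) = 17.1°, dipping toward SSW (azimuth ≈ 198°).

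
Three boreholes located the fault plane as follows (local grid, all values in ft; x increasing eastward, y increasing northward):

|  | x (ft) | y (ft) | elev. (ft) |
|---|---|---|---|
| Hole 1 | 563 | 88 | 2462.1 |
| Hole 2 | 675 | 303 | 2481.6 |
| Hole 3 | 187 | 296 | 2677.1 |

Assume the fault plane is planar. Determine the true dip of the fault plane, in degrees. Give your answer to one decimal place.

Let the plane be z = a·x + b·y + c.
Hole 2−Hole 1: 112a + 215b = 19.5;  Hole 3−Hole 1: −376a + 208b = 215.
Solving gives a = −0.40494, b = 0.30164.
Gradient magnitude |∇z| = √(a² + b²) = √(0.16398 + 0.09099) = 0.50494.
True dip = arctan(0.50494) = 26.8°, dipping toward SE (azimuth ≈ 127°).

26.8°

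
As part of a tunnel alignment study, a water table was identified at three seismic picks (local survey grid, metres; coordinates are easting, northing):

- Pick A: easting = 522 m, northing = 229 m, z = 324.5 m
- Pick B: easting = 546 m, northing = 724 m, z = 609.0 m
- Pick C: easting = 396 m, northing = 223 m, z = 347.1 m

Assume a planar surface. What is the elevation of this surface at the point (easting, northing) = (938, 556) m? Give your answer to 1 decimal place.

Two edge vectors: Pick A→Pick B = (24, 495, 284.5), Pick A→Pick C = (-126, -6, 22.6).
Normal n = (Pick A→Pick B) × (Pick A→Pick C) = (12894, -36389.4, 62226).
So ∂z/∂easting = −n_x/n_z = −0.20721 and ∂z/∂northing = −n_y/n_z = 0.58479.
Intercept c from Pick A: 324.5 + 108.16 − 133.92 = 298.75.
At (938, 556): z = −194.4 + 325.1 + 298.75 = 429.5 m.

429.5 m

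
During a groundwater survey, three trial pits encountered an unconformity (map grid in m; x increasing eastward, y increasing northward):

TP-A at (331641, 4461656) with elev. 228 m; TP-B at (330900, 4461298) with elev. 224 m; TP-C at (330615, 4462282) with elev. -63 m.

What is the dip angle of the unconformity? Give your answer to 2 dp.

15.91°

Two edge vectors: TP-A→TP-B = (-741, -358, -4), TP-A→TP-C = (-1026, 626, -291).
Normal n = (TP-A→TP-B) × (TP-A→TP-C) = (106682, -211527, -831174).
So ∂z/∂x = −n_x/n_z = 0.12835 and ∂z/∂y = −n_y/n_z = −0.25449.
Gradient magnitude |∇z| = √(a² + b²) = √(0.01647 + 0.06477) = 0.28503.
True dip = arctan(0.28503) = 15.91°, dipping toward NNW (azimuth ≈ 333°).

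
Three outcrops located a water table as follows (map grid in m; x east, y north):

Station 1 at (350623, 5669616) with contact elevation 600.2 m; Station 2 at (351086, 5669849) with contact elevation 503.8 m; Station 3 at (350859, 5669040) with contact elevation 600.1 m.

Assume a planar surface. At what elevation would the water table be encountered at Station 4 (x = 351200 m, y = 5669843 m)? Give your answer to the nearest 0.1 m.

484.5 m

Let the plane be z = a·x + b·y + c.
Station 2−Station 1: 463a + 233b = −96.4;  Station 3−Station 1: 236a − 576b = −0.1.
Solving gives a = −0.172688357, b = −0.070580646.
Then c = 600.2 − a·350623 − b·5669616 = 461313.87.
At (351200, 5669843): z = −60648.2 − 400181.2 + 461313.87 = 484.5 m.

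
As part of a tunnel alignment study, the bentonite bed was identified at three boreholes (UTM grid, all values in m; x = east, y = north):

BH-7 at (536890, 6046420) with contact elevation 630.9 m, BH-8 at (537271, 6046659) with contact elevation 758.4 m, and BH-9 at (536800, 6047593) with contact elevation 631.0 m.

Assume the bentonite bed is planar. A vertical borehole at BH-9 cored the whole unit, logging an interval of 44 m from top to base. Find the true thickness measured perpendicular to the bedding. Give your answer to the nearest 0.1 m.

41.9 m

Let the plane be z = a·x + b·y + c.
BH-8−BH-7: 381a + 239b = 127.5;  BH-9−BH-7: −90a + 1173b = 0.1.
Solving gives a = 0.31923, b = 0.02458.
|∇z| = √(a²+b²) = 0.32017, so dip δ = arctan(0.32017) = 17.75°.
True thickness = vertical thickness × cos δ = 44 × cos 17.75° = 41.9 m.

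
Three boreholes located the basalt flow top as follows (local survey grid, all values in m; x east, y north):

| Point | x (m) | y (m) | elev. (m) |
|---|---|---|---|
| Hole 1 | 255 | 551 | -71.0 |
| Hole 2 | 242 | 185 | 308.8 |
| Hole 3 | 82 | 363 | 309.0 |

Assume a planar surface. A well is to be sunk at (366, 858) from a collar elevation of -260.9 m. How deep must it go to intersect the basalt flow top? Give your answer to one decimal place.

Two edge vectors: Hole 1→Hole 2 = (-13, -366, 379.8), Hole 1→Hole 3 = (-173, -188, 380).
Normal n = (Hole 1→Hole 2) × (Hole 1→Hole 3) = (-67677.6, -60765.4, -60874).
So ∂z/∂x = −n_x/n_z = −1.11177 and ∂z/∂y = −n_y/n_z = −0.99822.
Intercept c from Hole 1: -71 + 283.50 + 550.02 = 762.52.
At (366, 858): z_contact = −406.91 − 856.47 + 762.52 = -500.86 m.
Depth below ground = -260.9 − (-500.86) = 240.0 m.

240.0 m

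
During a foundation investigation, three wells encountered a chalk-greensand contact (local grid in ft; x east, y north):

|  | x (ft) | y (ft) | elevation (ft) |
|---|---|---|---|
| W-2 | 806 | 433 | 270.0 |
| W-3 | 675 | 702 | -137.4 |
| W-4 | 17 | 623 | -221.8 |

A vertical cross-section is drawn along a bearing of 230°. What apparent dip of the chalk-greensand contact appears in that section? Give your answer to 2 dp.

Two edge vectors: W-2→W-3 = (-131, 269, -407.4), W-2→W-4 = (-789, 190, -491.8).
Normal n = (W-2→W-3) × (W-2→W-4) = (-54888.2, 257012.8, 187351).
So ∂z/∂x = −n_x/n_z = 0.29297 and ∂z/∂y = −n_y/n_z = −1.37183.
Unit vector along 230° is (sin 230°, cos 230°) = (-0.7660, -0.6428).
Slope in that direction = a·(-0.7660) + b·(-0.6428) = 0.65736.
Apparent dip = arctan|0.65736| = 33.32° (true dip is 54.5°, so apparent ≤ true as expected).

33.32°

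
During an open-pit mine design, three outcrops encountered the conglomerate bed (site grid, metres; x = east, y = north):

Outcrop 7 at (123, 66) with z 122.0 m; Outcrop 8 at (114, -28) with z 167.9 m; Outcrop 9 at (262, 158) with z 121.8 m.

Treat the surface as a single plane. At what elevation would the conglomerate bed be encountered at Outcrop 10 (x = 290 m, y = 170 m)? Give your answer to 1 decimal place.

125.2 m

Two edge vectors: Outcrop 7→Outcrop 8 = (-9, -94, 45.9), Outcrop 7→Outcrop 9 = (139, 92, -0.2).
Normal n = (Outcrop 7→Outcrop 8) × (Outcrop 7→Outcrop 9) = (-4204, 6378.3, 12238).
So ∂z/∂x = −n_x/n_z = 0.34352 and ∂z/∂y = −n_y/n_z = −0.52119.
Intercept c from Outcrop 7: 122 − 42.25 + 34.40 = 114.15.
At (290, 170): z = 99.6 − 88.6 + 114.15 = 125.2 m.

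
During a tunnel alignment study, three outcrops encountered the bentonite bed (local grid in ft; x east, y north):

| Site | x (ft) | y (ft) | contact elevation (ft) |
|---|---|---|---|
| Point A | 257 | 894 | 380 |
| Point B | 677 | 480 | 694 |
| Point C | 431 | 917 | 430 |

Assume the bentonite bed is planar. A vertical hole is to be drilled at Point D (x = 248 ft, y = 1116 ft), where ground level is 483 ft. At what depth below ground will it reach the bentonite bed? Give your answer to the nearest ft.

Let the plane be z = a·x + b·y + c.
Point B−Point A: 420a − 414b = 314;  Point C−Point A: 174a + 23b = 50.
Solving gives a = 0.34178, b = −0.41172.
Then c = 380 − a·257 − b·894 = 660.24.
At (248, 1116): z_contact = 84.8 − 459.5 + 660.24 = 285.5 ft.
Depth below ground = 483 − 285.5 = 197 ft.

197 ft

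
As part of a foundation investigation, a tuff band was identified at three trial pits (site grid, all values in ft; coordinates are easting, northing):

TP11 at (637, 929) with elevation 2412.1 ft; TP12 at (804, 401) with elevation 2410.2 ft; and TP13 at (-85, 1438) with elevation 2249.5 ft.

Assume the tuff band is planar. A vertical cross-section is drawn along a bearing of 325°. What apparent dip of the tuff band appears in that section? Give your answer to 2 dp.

Let the plane be z = a·easting + b·northing + c.
TP12−TP11: 167a − 528b = −1.9;  TP13−TP11: −722a + 509b = −162.6.
Solving gives a = 0.29310, b = 0.09630.
Unit vector along 325° is (sin 325°, cos 325°) = (-0.5736, 0.8192).
Slope in that direction = a·(-0.5736) + b·(0.8192) = −0.08923.
Apparent dip = arctan|0.08923| = 5.10° (true dip is 17.1°, so apparent ≤ true as expected).

5.10°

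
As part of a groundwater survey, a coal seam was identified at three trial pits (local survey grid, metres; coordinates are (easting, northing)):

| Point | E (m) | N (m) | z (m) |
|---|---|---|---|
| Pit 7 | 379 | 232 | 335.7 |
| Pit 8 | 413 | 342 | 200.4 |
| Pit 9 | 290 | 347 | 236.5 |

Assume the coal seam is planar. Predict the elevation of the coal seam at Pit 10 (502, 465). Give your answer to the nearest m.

Two edge vectors: Pit 7→Pit 8 = (34, 110, -135.3), Pit 7→Pit 9 = (-89, 115, -99.2).
Normal n = (Pit 7→Pit 8) × (Pit 7→Pit 9) = (4647.5, 15414.5, 13700).
So ∂z/∂E = −n_x/n_z = −0.33923 and ∂z/∂N = −n_y/n_z = −1.12515.
Intercept c from Pit 7: 335.7 + 128.57 + 261.03 = 725.30.
At (502, 465): z = −170.3 − 523.2 + 725.30 = 31.8 m.

32 m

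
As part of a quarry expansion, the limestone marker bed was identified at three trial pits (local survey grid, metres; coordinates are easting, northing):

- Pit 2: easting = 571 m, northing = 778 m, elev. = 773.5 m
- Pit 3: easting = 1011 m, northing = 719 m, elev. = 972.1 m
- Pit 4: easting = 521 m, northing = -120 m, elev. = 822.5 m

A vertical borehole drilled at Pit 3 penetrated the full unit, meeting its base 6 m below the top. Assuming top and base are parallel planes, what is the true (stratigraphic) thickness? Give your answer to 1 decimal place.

Two edge vectors: Pit 2→Pit 3 = (440, -59, 198.6), Pit 2→Pit 4 = (-50, -898, 49).
Normal n = (Pit 2→Pit 3) × (Pit 2→Pit 4) = (175451.8, -31490, -398070).
So ∂z/∂easting = −n_x/n_z = 0.44076 and ∂z/∂northing = −n_y/n_z = −0.07911.
|∇z| = √(a²+b²) = 0.44780, so dip δ = arctan(0.44780) = 24.12°.
True thickness = vertical thickness × cos δ = 6 × cos 24.12° = 5.5 m.

5.5 m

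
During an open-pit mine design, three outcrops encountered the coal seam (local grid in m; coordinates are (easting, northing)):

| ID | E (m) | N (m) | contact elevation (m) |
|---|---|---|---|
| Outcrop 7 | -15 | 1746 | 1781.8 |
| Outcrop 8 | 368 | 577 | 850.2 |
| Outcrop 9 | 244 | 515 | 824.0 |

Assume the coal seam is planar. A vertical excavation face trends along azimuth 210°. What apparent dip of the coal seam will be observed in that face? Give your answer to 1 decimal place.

Two edge vectors: Outcrop 7→Outcrop 8 = (383, -1169, -931.6), Outcrop 7→Outcrop 9 = (259, -1231, -957.8).
Normal n = (Outcrop 7→Outcrop 8) × (Outcrop 7→Outcrop 9) = (-27131.4, 125553, -168702).
So ∂z/∂E = −n_x/n_z = −0.16082 and ∂z/∂N = −n_y/n_z = 0.74423.
Unit vector along 210° is (sin 210°, cos 210°) = (-0.5000, -0.8660).
Slope in that direction = a·(-0.5000) + b·(-0.8660) = −0.56411.
Apparent dip = arctan|0.56411| = 29.4° (true dip is 37.3°, so apparent ≤ true as expected).

29.4°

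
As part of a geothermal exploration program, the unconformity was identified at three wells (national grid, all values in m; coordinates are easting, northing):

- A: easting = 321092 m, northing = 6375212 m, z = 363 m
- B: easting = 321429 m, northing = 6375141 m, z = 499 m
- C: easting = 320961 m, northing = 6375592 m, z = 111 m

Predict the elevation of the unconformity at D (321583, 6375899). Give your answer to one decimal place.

114.5 m

Two edge vectors: A→B = (337, -71, 136), A→C = (-131, 380, -252).
Normal n = (A→B) × (A→C) = (-33788, 67108, 118759).
So ∂z/∂easting = −n_x/n_z = 0.284508964 and ∂z/∂northing = −n_y/n_z = −0.565077173.
Intercept c from A: 363 − 91353.55 + 3602486.77 = 3511496.22.
At (321583, 6375899): z = 91493.2 − 3602875.0 + 3511496.22 = 114.5 m.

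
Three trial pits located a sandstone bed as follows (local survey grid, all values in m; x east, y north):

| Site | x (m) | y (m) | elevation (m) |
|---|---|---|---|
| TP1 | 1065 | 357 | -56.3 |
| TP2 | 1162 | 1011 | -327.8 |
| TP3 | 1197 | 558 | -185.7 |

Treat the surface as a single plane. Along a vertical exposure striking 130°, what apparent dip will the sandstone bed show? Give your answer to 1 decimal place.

6.9°

Let the plane be z = a·x + b·y + c.
TP2−TP1: 97a + 654b = −271.5;  TP3−TP1: 132a + 201b = −129.4.
Solving gives a = −0.44973, b = −0.34843.
Unit vector along 130° is (sin 130°, cos 130°) = (0.7660, -0.6428).
Slope in that direction = a·(0.7660) + b·(-0.6428) = −0.12055.
Apparent dip = arctan|0.12055| = 6.9° (true dip is 29.6°, so apparent ≤ true as expected).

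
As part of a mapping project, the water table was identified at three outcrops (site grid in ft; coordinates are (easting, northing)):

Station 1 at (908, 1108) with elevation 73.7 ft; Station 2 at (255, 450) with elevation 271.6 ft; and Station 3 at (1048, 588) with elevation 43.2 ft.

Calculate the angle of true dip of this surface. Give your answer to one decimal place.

15.9°

Let the plane be z = a·E + b·N + c.
Station 2−Station 1: −653a − 658b = 197.9;  Station 3−Station 1: 140a − 520b = −30.5.
Solving gives a = −0.28488, b = −0.01804.
Gradient magnitude |∇z| = √(a² + b²) = √(0.08116 + 0.00033) = 0.28545.
True dip = arctan(0.28545) = 15.9°, dipping toward E (azimuth ≈ 086°).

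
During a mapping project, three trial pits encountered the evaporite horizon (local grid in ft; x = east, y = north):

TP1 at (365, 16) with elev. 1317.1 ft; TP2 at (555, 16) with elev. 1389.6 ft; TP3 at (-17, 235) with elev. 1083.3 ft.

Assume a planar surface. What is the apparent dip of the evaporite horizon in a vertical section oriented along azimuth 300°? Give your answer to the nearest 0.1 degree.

Two edge vectors: TP1→TP2 = (190, 0, 72.5), TP1→TP3 = (-382, 219, -233.8).
Normal n = (TP1→TP2) × (TP1→TP3) = (-15877.5, 16727, 41610).
So ∂z/∂x = −n_x/n_z = 0.38158 and ∂z/∂y = −n_y/n_z = −0.40199.
Unit vector along 300° is (sin 300°, cos 300°) = (-0.8660, 0.5000).
Slope in that direction = a·(-0.8660) + b·(0.5000) = −0.53145.
Apparent dip = arctan|0.53145| = 28.0° (true dip is 29.0°, so apparent ≤ true as expected).

28.0°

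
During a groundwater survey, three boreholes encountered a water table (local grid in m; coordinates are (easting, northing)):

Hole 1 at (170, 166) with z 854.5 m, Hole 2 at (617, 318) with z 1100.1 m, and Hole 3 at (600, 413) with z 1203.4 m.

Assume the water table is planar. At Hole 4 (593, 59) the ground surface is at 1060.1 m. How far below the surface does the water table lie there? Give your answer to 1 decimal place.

Two edge vectors: Hole 1→Hole 2 = (447, 152, 245.6), Hole 1→Hole 3 = (430, 247, 348.9).
Normal n = (Hole 1→Hole 2) × (Hole 1→Hole 3) = (-7630.4, -50350.3, 45049).
So ∂z/∂E = −n_x/n_z = 0.16938 and ∂z/∂N = −n_y/n_z = 1.11768.
Intercept c from Hole 1: 854.5 − 28.79 − 185.53 = 640.17.
At (593, 59): z_contact = 100.44 + 65.94 + 640.17 = 806.56 m.
Depth below ground = 1060.1 − 806.56 = 253.5 m.

253.5 m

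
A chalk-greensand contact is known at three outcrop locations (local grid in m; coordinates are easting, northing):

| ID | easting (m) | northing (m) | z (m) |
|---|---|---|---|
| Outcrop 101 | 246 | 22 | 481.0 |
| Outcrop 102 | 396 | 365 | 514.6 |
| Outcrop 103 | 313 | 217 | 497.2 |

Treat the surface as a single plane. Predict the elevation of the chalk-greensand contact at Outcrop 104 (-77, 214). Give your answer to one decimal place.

435.2 m

Let the plane be z = a·easting + b·northing + c.
Outcrop 102−Outcrop 101: 150a + 343b = 33.6;  Outcrop 103−Outcrop 101: 67a + 195b = 16.2.
Solving gives a = 0.15878, b = 0.02852.
Then c = 481 − a·246 − b·22 = 441.31.
At (-77, 214): z = −12.2 + 6.1 + 441.31 = 435.2 m.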